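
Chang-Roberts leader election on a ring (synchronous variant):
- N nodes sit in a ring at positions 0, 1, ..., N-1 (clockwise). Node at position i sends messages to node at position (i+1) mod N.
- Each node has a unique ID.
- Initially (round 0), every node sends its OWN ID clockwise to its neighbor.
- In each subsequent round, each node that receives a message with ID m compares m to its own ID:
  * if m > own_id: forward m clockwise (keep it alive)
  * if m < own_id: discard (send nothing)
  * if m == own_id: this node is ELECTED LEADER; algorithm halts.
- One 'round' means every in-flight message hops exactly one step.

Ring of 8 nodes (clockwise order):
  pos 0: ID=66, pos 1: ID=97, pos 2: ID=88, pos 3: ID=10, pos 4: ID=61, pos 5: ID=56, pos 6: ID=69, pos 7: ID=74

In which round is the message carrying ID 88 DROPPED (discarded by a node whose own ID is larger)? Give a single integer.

Answer: 7

Derivation:
Round 1: pos1(id97) recv 66: drop; pos2(id88) recv 97: fwd; pos3(id10) recv 88: fwd; pos4(id61) recv 10: drop; pos5(id56) recv 61: fwd; pos6(id69) recv 56: drop; pos7(id74) recv 69: drop; pos0(id66) recv 74: fwd
Round 2: pos3(id10) recv 97: fwd; pos4(id61) recv 88: fwd; pos6(id69) recv 61: drop; pos1(id97) recv 74: drop
Round 3: pos4(id61) recv 97: fwd; pos5(id56) recv 88: fwd
Round 4: pos5(id56) recv 97: fwd; pos6(id69) recv 88: fwd
Round 5: pos6(id69) recv 97: fwd; pos7(id74) recv 88: fwd
Round 6: pos7(id74) recv 97: fwd; pos0(id66) recv 88: fwd
Round 7: pos0(id66) recv 97: fwd; pos1(id97) recv 88: drop
Round 8: pos1(id97) recv 97: ELECTED
Message ID 88 originates at pos 2; dropped at pos 1 in round 7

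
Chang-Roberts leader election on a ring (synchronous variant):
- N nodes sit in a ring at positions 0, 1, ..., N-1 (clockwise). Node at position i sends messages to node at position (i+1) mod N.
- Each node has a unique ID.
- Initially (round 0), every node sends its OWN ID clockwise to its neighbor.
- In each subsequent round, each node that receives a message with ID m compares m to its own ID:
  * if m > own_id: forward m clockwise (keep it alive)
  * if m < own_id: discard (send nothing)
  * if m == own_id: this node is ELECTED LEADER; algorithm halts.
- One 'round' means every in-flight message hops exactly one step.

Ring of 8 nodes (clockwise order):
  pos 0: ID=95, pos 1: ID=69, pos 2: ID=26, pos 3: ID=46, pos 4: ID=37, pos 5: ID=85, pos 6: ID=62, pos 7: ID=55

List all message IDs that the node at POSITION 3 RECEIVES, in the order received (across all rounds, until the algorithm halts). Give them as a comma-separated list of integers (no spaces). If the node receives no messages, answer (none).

Answer: 26,69,95

Derivation:
Round 1: pos1(id69) recv 95: fwd; pos2(id26) recv 69: fwd; pos3(id46) recv 26: drop; pos4(id37) recv 46: fwd; pos5(id85) recv 37: drop; pos6(id62) recv 85: fwd; pos7(id55) recv 62: fwd; pos0(id95) recv 55: drop
Round 2: pos2(id26) recv 95: fwd; pos3(id46) recv 69: fwd; pos5(id85) recv 46: drop; pos7(id55) recv 85: fwd; pos0(id95) recv 62: drop
Round 3: pos3(id46) recv 95: fwd; pos4(id37) recv 69: fwd; pos0(id95) recv 85: drop
Round 4: pos4(id37) recv 95: fwd; pos5(id85) recv 69: drop
Round 5: pos5(id85) recv 95: fwd
Round 6: pos6(id62) recv 95: fwd
Round 7: pos7(id55) recv 95: fwd
Round 8: pos0(id95) recv 95: ELECTED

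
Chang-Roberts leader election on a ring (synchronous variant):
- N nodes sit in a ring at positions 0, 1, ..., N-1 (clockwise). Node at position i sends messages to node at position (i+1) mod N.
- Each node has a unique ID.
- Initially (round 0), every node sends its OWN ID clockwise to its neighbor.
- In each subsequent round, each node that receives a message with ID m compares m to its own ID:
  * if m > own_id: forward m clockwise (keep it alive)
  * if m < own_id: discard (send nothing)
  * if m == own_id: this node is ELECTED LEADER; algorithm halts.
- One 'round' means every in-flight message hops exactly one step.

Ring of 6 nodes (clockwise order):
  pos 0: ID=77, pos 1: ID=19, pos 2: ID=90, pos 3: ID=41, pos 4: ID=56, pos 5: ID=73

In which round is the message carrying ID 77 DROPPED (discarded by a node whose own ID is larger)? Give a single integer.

Answer: 2

Derivation:
Round 1: pos1(id19) recv 77: fwd; pos2(id90) recv 19: drop; pos3(id41) recv 90: fwd; pos4(id56) recv 41: drop; pos5(id73) recv 56: drop; pos0(id77) recv 73: drop
Round 2: pos2(id90) recv 77: drop; pos4(id56) recv 90: fwd
Round 3: pos5(id73) recv 90: fwd
Round 4: pos0(id77) recv 90: fwd
Round 5: pos1(id19) recv 90: fwd
Round 6: pos2(id90) recv 90: ELECTED
Message ID 77 originates at pos 0; dropped at pos 2 in round 2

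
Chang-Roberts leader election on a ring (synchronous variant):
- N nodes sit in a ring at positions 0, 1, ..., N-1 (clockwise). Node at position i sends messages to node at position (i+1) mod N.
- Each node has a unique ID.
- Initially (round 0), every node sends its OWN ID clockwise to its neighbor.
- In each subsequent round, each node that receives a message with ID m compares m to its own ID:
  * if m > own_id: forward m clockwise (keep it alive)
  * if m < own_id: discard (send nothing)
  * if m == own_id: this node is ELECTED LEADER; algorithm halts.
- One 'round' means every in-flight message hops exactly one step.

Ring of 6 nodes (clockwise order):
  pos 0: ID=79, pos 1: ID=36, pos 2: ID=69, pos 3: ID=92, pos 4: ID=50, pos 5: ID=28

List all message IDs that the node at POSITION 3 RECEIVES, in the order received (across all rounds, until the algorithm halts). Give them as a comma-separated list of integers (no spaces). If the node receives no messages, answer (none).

Round 1: pos1(id36) recv 79: fwd; pos2(id69) recv 36: drop; pos3(id92) recv 69: drop; pos4(id50) recv 92: fwd; pos5(id28) recv 50: fwd; pos0(id79) recv 28: drop
Round 2: pos2(id69) recv 79: fwd; pos5(id28) recv 92: fwd; pos0(id79) recv 50: drop
Round 3: pos3(id92) recv 79: drop; pos0(id79) recv 92: fwd
Round 4: pos1(id36) recv 92: fwd
Round 5: pos2(id69) recv 92: fwd
Round 6: pos3(id92) recv 92: ELECTED

Answer: 69,79,92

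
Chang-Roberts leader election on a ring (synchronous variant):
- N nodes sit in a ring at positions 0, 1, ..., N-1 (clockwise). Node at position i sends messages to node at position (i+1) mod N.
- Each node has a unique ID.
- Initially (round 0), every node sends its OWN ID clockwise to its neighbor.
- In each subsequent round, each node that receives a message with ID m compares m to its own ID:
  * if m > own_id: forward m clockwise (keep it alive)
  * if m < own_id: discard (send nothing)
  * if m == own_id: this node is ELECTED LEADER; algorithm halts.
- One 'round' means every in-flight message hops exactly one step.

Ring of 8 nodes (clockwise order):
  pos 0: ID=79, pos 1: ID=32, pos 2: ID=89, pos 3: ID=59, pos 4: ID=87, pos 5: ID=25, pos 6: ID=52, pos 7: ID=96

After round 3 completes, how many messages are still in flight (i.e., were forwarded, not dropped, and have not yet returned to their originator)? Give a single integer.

Round 1: pos1(id32) recv 79: fwd; pos2(id89) recv 32: drop; pos3(id59) recv 89: fwd; pos4(id87) recv 59: drop; pos5(id25) recv 87: fwd; pos6(id52) recv 25: drop; pos7(id96) recv 52: drop; pos0(id79) recv 96: fwd
Round 2: pos2(id89) recv 79: drop; pos4(id87) recv 89: fwd; pos6(id52) recv 87: fwd; pos1(id32) recv 96: fwd
Round 3: pos5(id25) recv 89: fwd; pos7(id96) recv 87: drop; pos2(id89) recv 96: fwd
After round 3: 2 messages still in flight

Answer: 2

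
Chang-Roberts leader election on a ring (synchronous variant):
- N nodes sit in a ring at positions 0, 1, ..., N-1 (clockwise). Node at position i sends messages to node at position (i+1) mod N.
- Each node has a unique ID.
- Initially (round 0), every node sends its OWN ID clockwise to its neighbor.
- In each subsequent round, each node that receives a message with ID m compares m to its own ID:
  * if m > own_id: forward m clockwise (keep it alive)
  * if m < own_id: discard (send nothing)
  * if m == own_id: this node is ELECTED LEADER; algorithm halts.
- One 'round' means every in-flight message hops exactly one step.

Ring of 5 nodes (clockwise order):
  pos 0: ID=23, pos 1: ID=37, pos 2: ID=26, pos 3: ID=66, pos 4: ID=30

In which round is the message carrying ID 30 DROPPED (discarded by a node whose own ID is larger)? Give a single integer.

Round 1: pos1(id37) recv 23: drop; pos2(id26) recv 37: fwd; pos3(id66) recv 26: drop; pos4(id30) recv 66: fwd; pos0(id23) recv 30: fwd
Round 2: pos3(id66) recv 37: drop; pos0(id23) recv 66: fwd; pos1(id37) recv 30: drop
Round 3: pos1(id37) recv 66: fwd
Round 4: pos2(id26) recv 66: fwd
Round 5: pos3(id66) recv 66: ELECTED
Message ID 30 originates at pos 4; dropped at pos 1 in round 2

Answer: 2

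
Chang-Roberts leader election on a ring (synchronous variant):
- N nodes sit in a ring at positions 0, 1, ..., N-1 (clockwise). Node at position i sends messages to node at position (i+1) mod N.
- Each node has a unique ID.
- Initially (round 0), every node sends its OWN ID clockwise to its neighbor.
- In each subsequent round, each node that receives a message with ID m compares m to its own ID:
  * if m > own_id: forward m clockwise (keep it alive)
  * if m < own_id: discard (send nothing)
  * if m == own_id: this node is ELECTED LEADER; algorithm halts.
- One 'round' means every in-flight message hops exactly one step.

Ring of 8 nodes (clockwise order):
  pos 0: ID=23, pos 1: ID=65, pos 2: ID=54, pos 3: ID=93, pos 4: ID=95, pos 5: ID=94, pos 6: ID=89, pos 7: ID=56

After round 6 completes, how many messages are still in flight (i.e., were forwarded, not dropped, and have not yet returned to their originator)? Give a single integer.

Answer: 2

Derivation:
Round 1: pos1(id65) recv 23: drop; pos2(id54) recv 65: fwd; pos3(id93) recv 54: drop; pos4(id95) recv 93: drop; pos5(id94) recv 95: fwd; pos6(id89) recv 94: fwd; pos7(id56) recv 89: fwd; pos0(id23) recv 56: fwd
Round 2: pos3(id93) recv 65: drop; pos6(id89) recv 95: fwd; pos7(id56) recv 94: fwd; pos0(id23) recv 89: fwd; pos1(id65) recv 56: drop
Round 3: pos7(id56) recv 95: fwd; pos0(id23) recv 94: fwd; pos1(id65) recv 89: fwd
Round 4: pos0(id23) recv 95: fwd; pos1(id65) recv 94: fwd; pos2(id54) recv 89: fwd
Round 5: pos1(id65) recv 95: fwd; pos2(id54) recv 94: fwd; pos3(id93) recv 89: drop
Round 6: pos2(id54) recv 95: fwd; pos3(id93) recv 94: fwd
After round 6: 2 messages still in flight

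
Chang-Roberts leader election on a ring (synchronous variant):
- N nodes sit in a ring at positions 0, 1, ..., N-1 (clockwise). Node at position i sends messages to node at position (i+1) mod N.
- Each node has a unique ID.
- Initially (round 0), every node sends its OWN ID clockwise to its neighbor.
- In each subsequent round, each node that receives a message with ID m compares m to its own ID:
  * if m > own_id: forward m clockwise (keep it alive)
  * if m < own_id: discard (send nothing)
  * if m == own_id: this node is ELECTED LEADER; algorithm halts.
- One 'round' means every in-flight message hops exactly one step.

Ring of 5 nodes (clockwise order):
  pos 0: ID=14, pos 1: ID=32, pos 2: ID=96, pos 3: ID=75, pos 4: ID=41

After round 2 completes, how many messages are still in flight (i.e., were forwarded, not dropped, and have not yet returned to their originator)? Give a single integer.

Round 1: pos1(id32) recv 14: drop; pos2(id96) recv 32: drop; pos3(id75) recv 96: fwd; pos4(id41) recv 75: fwd; pos0(id14) recv 41: fwd
Round 2: pos4(id41) recv 96: fwd; pos0(id14) recv 75: fwd; pos1(id32) recv 41: fwd
After round 2: 3 messages still in flight

Answer: 3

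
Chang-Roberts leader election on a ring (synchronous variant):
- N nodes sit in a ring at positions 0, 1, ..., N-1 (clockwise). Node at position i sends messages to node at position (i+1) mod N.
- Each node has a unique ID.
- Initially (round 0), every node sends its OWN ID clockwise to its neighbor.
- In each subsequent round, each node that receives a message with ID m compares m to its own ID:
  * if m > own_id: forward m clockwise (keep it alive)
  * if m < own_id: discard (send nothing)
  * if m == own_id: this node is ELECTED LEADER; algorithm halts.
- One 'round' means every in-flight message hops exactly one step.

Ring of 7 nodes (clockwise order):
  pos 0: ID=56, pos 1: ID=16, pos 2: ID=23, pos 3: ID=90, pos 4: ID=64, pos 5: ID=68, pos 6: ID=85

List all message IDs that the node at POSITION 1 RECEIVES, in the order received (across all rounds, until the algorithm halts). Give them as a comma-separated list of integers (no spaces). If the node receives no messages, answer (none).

Round 1: pos1(id16) recv 56: fwd; pos2(id23) recv 16: drop; pos3(id90) recv 23: drop; pos4(id64) recv 90: fwd; pos5(id68) recv 64: drop; pos6(id85) recv 68: drop; pos0(id56) recv 85: fwd
Round 2: pos2(id23) recv 56: fwd; pos5(id68) recv 90: fwd; pos1(id16) recv 85: fwd
Round 3: pos3(id90) recv 56: drop; pos6(id85) recv 90: fwd; pos2(id23) recv 85: fwd
Round 4: pos0(id56) recv 90: fwd; pos3(id90) recv 85: drop
Round 5: pos1(id16) recv 90: fwd
Round 6: pos2(id23) recv 90: fwd
Round 7: pos3(id90) recv 90: ELECTED

Answer: 56,85,90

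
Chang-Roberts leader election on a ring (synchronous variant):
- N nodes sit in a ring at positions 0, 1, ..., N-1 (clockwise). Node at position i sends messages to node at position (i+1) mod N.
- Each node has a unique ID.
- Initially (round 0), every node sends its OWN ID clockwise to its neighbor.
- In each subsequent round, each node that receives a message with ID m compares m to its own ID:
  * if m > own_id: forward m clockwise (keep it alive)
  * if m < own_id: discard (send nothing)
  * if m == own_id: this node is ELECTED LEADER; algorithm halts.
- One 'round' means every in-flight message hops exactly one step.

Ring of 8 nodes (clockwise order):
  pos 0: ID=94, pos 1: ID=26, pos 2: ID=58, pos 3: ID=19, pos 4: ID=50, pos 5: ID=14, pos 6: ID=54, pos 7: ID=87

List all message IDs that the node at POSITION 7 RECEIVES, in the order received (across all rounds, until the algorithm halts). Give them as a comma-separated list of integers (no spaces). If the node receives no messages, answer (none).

Round 1: pos1(id26) recv 94: fwd; pos2(id58) recv 26: drop; pos3(id19) recv 58: fwd; pos4(id50) recv 19: drop; pos5(id14) recv 50: fwd; pos6(id54) recv 14: drop; pos7(id87) recv 54: drop; pos0(id94) recv 87: drop
Round 2: pos2(id58) recv 94: fwd; pos4(id50) recv 58: fwd; pos6(id54) recv 50: drop
Round 3: pos3(id19) recv 94: fwd; pos5(id14) recv 58: fwd
Round 4: pos4(id50) recv 94: fwd; pos6(id54) recv 58: fwd
Round 5: pos5(id14) recv 94: fwd; pos7(id87) recv 58: drop
Round 6: pos6(id54) recv 94: fwd
Round 7: pos7(id87) recv 94: fwd
Round 8: pos0(id94) recv 94: ELECTED

Answer: 54,58,94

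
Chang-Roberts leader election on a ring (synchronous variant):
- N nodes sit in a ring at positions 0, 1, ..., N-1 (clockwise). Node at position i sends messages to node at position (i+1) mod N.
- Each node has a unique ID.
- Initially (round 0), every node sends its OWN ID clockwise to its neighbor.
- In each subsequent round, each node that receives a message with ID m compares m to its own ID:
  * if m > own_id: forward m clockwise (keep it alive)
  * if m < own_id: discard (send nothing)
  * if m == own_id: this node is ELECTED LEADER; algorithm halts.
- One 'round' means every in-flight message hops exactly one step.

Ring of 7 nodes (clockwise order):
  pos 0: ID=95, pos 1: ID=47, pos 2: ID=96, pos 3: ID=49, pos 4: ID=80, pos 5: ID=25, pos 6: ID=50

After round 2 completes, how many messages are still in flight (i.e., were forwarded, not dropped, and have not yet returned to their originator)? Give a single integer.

Round 1: pos1(id47) recv 95: fwd; pos2(id96) recv 47: drop; pos3(id49) recv 96: fwd; pos4(id80) recv 49: drop; pos5(id25) recv 80: fwd; pos6(id50) recv 25: drop; pos0(id95) recv 50: drop
Round 2: pos2(id96) recv 95: drop; pos4(id80) recv 96: fwd; pos6(id50) recv 80: fwd
After round 2: 2 messages still in flight

Answer: 2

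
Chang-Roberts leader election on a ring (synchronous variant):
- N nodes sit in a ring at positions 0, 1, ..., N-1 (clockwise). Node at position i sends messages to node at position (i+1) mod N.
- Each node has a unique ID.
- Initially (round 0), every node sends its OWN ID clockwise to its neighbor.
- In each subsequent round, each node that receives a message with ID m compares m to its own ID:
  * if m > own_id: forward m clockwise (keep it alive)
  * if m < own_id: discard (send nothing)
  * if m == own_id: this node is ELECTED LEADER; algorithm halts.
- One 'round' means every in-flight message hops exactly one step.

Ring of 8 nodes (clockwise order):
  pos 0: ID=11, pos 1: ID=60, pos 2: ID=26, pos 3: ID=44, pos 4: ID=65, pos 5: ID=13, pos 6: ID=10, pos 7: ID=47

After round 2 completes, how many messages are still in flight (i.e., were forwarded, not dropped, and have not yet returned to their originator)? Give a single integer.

Answer: 2

Derivation:
Round 1: pos1(id60) recv 11: drop; pos2(id26) recv 60: fwd; pos3(id44) recv 26: drop; pos4(id65) recv 44: drop; pos5(id13) recv 65: fwd; pos6(id10) recv 13: fwd; pos7(id47) recv 10: drop; pos0(id11) recv 47: fwd
Round 2: pos3(id44) recv 60: fwd; pos6(id10) recv 65: fwd; pos7(id47) recv 13: drop; pos1(id60) recv 47: drop
After round 2: 2 messages still in flight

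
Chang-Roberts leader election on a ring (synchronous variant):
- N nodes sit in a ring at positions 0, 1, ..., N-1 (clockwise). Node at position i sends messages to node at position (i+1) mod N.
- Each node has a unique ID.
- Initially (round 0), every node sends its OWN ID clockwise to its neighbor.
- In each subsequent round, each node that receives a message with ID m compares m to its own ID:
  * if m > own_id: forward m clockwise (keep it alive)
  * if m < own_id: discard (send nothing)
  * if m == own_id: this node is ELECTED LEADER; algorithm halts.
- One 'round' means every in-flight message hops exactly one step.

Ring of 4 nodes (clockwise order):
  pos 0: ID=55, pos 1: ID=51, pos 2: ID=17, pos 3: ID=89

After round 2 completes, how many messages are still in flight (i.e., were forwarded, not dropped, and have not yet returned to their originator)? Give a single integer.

Answer: 2

Derivation:
Round 1: pos1(id51) recv 55: fwd; pos2(id17) recv 51: fwd; pos3(id89) recv 17: drop; pos0(id55) recv 89: fwd
Round 2: pos2(id17) recv 55: fwd; pos3(id89) recv 51: drop; pos1(id51) recv 89: fwd
After round 2: 2 messages still in flight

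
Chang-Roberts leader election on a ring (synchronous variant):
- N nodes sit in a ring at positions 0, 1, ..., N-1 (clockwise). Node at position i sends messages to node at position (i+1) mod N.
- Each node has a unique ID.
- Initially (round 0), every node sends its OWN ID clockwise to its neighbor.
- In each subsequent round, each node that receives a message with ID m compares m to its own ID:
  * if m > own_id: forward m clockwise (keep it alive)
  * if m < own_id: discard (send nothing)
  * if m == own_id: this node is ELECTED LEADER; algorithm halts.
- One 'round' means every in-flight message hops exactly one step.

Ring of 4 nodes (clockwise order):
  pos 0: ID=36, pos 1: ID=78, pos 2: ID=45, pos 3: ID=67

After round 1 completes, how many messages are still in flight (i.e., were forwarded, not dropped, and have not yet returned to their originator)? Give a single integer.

Round 1: pos1(id78) recv 36: drop; pos2(id45) recv 78: fwd; pos3(id67) recv 45: drop; pos0(id36) recv 67: fwd
After round 1: 2 messages still in flight

Answer: 2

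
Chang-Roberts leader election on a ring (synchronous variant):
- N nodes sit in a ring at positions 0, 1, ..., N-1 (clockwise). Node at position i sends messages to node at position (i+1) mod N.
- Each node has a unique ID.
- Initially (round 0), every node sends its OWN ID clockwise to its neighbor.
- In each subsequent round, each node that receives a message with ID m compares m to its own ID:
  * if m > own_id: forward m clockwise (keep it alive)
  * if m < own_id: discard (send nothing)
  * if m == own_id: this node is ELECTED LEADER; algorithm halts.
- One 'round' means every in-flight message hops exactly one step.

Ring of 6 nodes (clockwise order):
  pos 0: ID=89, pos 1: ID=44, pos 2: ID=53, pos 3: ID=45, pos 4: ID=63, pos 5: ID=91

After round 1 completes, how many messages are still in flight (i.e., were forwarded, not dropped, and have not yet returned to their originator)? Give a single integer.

Answer: 3

Derivation:
Round 1: pos1(id44) recv 89: fwd; pos2(id53) recv 44: drop; pos3(id45) recv 53: fwd; pos4(id63) recv 45: drop; pos5(id91) recv 63: drop; pos0(id89) recv 91: fwd
After round 1: 3 messages still in flight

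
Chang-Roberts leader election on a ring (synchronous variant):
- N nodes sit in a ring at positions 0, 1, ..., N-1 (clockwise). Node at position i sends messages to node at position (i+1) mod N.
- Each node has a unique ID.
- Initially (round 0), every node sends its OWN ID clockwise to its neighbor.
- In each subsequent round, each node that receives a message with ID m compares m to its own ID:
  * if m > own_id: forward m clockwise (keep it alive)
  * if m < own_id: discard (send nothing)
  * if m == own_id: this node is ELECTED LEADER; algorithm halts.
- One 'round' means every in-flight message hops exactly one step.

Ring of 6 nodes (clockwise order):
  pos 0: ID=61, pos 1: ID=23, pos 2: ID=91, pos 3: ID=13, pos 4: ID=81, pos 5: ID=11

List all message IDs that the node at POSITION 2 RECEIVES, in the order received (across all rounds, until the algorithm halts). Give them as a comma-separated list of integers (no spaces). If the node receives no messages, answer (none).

Answer: 23,61,81,91

Derivation:
Round 1: pos1(id23) recv 61: fwd; pos2(id91) recv 23: drop; pos3(id13) recv 91: fwd; pos4(id81) recv 13: drop; pos5(id11) recv 81: fwd; pos0(id61) recv 11: drop
Round 2: pos2(id91) recv 61: drop; pos4(id81) recv 91: fwd; pos0(id61) recv 81: fwd
Round 3: pos5(id11) recv 91: fwd; pos1(id23) recv 81: fwd
Round 4: pos0(id61) recv 91: fwd; pos2(id91) recv 81: drop
Round 5: pos1(id23) recv 91: fwd
Round 6: pos2(id91) recv 91: ELECTED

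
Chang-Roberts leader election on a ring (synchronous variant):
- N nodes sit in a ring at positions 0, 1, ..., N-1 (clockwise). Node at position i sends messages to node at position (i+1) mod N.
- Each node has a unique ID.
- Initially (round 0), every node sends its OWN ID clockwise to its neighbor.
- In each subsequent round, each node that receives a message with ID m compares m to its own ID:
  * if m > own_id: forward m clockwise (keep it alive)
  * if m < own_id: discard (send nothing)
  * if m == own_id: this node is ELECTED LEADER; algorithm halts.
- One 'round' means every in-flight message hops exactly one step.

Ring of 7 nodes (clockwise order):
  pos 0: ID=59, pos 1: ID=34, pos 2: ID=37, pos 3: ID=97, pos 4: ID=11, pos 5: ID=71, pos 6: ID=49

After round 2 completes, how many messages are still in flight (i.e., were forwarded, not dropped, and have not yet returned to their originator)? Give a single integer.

Round 1: pos1(id34) recv 59: fwd; pos2(id37) recv 34: drop; pos3(id97) recv 37: drop; pos4(id11) recv 97: fwd; pos5(id71) recv 11: drop; pos6(id49) recv 71: fwd; pos0(id59) recv 49: drop
Round 2: pos2(id37) recv 59: fwd; pos5(id71) recv 97: fwd; pos0(id59) recv 71: fwd
After round 2: 3 messages still in flight

Answer: 3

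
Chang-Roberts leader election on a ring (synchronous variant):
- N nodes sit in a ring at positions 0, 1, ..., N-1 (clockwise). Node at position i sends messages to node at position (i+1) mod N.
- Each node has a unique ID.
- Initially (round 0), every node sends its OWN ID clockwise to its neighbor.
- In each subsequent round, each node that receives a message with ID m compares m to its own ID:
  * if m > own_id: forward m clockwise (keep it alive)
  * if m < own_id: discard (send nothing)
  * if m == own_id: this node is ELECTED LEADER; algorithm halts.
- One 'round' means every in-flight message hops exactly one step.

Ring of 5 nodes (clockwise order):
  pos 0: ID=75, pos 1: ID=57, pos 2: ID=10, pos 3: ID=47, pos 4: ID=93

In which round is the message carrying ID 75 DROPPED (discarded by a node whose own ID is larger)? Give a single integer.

Answer: 4

Derivation:
Round 1: pos1(id57) recv 75: fwd; pos2(id10) recv 57: fwd; pos3(id47) recv 10: drop; pos4(id93) recv 47: drop; pos0(id75) recv 93: fwd
Round 2: pos2(id10) recv 75: fwd; pos3(id47) recv 57: fwd; pos1(id57) recv 93: fwd
Round 3: pos3(id47) recv 75: fwd; pos4(id93) recv 57: drop; pos2(id10) recv 93: fwd
Round 4: pos4(id93) recv 75: drop; pos3(id47) recv 93: fwd
Round 5: pos4(id93) recv 93: ELECTED
Message ID 75 originates at pos 0; dropped at pos 4 in round 4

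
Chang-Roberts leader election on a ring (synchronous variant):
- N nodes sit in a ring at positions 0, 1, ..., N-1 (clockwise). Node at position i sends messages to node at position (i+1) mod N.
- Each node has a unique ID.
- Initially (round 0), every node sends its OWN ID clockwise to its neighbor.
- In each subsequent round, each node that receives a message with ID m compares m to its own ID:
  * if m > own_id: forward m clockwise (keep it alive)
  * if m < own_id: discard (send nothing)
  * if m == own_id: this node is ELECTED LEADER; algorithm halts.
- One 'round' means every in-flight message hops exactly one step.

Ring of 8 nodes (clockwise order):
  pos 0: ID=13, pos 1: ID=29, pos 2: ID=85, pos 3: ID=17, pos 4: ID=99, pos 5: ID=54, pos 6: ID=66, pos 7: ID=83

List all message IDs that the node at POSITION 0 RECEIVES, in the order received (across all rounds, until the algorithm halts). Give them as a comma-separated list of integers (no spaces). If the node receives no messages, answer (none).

Answer: 83,99

Derivation:
Round 1: pos1(id29) recv 13: drop; pos2(id85) recv 29: drop; pos3(id17) recv 85: fwd; pos4(id99) recv 17: drop; pos5(id54) recv 99: fwd; pos6(id66) recv 54: drop; pos7(id83) recv 66: drop; pos0(id13) recv 83: fwd
Round 2: pos4(id99) recv 85: drop; pos6(id66) recv 99: fwd; pos1(id29) recv 83: fwd
Round 3: pos7(id83) recv 99: fwd; pos2(id85) recv 83: drop
Round 4: pos0(id13) recv 99: fwd
Round 5: pos1(id29) recv 99: fwd
Round 6: pos2(id85) recv 99: fwd
Round 7: pos3(id17) recv 99: fwd
Round 8: pos4(id99) recv 99: ELECTED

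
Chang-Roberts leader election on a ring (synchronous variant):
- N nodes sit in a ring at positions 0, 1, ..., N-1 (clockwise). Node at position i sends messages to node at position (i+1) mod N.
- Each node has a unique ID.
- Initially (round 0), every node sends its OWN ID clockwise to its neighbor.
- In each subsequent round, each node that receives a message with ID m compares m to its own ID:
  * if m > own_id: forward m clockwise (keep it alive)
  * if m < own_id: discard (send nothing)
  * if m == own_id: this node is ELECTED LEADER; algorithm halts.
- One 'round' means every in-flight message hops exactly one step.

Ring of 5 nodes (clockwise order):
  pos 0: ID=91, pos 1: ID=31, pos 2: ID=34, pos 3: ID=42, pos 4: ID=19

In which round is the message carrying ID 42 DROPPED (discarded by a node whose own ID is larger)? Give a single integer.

Round 1: pos1(id31) recv 91: fwd; pos2(id34) recv 31: drop; pos3(id42) recv 34: drop; pos4(id19) recv 42: fwd; pos0(id91) recv 19: drop
Round 2: pos2(id34) recv 91: fwd; pos0(id91) recv 42: drop
Round 3: pos3(id42) recv 91: fwd
Round 4: pos4(id19) recv 91: fwd
Round 5: pos0(id91) recv 91: ELECTED
Message ID 42 originates at pos 3; dropped at pos 0 in round 2

Answer: 2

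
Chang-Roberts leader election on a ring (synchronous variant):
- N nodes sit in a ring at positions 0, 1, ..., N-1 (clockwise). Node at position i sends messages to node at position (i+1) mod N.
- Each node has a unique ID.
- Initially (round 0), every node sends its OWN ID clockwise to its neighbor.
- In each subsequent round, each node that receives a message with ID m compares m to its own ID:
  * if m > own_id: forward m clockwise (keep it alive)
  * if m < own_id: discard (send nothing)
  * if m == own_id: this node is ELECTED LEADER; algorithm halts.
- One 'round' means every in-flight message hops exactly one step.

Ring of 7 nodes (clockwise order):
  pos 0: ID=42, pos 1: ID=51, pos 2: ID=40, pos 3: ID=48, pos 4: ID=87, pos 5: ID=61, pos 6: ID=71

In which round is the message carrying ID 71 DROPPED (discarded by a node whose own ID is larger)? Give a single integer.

Answer: 5

Derivation:
Round 1: pos1(id51) recv 42: drop; pos2(id40) recv 51: fwd; pos3(id48) recv 40: drop; pos4(id87) recv 48: drop; pos5(id61) recv 87: fwd; pos6(id71) recv 61: drop; pos0(id42) recv 71: fwd
Round 2: pos3(id48) recv 51: fwd; pos6(id71) recv 87: fwd; pos1(id51) recv 71: fwd
Round 3: pos4(id87) recv 51: drop; pos0(id42) recv 87: fwd; pos2(id40) recv 71: fwd
Round 4: pos1(id51) recv 87: fwd; pos3(id48) recv 71: fwd
Round 5: pos2(id40) recv 87: fwd; pos4(id87) recv 71: drop
Round 6: pos3(id48) recv 87: fwd
Round 7: pos4(id87) recv 87: ELECTED
Message ID 71 originates at pos 6; dropped at pos 4 in round 5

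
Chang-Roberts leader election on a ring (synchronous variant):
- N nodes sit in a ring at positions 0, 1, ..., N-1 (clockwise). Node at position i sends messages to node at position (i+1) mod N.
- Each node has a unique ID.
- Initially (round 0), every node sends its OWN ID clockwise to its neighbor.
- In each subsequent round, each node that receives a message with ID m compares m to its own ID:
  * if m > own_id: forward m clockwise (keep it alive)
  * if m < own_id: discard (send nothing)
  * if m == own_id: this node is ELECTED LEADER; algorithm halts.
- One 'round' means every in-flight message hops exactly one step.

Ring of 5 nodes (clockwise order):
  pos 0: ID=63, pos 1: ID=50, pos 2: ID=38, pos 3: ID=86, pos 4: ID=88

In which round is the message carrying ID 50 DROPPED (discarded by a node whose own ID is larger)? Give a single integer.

Answer: 2

Derivation:
Round 1: pos1(id50) recv 63: fwd; pos2(id38) recv 50: fwd; pos3(id86) recv 38: drop; pos4(id88) recv 86: drop; pos0(id63) recv 88: fwd
Round 2: pos2(id38) recv 63: fwd; pos3(id86) recv 50: drop; pos1(id50) recv 88: fwd
Round 3: pos3(id86) recv 63: drop; pos2(id38) recv 88: fwd
Round 4: pos3(id86) recv 88: fwd
Round 5: pos4(id88) recv 88: ELECTED
Message ID 50 originates at pos 1; dropped at pos 3 in round 2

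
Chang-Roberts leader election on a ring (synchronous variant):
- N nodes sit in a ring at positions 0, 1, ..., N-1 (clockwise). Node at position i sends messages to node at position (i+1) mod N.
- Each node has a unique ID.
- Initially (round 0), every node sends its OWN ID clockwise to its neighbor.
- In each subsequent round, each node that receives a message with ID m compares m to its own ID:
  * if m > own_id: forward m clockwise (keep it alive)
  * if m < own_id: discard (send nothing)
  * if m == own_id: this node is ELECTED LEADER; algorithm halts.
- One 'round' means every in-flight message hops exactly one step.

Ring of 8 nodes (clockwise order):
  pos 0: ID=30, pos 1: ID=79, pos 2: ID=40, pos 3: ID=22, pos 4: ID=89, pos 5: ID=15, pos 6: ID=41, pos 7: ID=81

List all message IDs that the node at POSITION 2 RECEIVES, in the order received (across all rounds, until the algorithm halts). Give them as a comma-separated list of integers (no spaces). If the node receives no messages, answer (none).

Round 1: pos1(id79) recv 30: drop; pos2(id40) recv 79: fwd; pos3(id22) recv 40: fwd; pos4(id89) recv 22: drop; pos5(id15) recv 89: fwd; pos6(id41) recv 15: drop; pos7(id81) recv 41: drop; pos0(id30) recv 81: fwd
Round 2: pos3(id22) recv 79: fwd; pos4(id89) recv 40: drop; pos6(id41) recv 89: fwd; pos1(id79) recv 81: fwd
Round 3: pos4(id89) recv 79: drop; pos7(id81) recv 89: fwd; pos2(id40) recv 81: fwd
Round 4: pos0(id30) recv 89: fwd; pos3(id22) recv 81: fwd
Round 5: pos1(id79) recv 89: fwd; pos4(id89) recv 81: drop
Round 6: pos2(id40) recv 89: fwd
Round 7: pos3(id22) recv 89: fwd
Round 8: pos4(id89) recv 89: ELECTED

Answer: 79,81,89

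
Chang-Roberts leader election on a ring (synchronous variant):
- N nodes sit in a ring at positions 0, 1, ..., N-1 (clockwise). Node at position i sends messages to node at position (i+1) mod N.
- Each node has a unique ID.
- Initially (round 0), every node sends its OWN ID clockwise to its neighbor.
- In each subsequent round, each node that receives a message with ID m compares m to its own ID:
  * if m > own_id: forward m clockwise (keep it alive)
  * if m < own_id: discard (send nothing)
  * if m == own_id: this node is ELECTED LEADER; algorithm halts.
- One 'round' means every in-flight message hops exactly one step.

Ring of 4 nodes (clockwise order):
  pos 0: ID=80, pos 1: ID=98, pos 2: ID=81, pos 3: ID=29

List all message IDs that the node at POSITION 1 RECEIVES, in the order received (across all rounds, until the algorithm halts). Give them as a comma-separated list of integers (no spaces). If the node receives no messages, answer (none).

Round 1: pos1(id98) recv 80: drop; pos2(id81) recv 98: fwd; pos3(id29) recv 81: fwd; pos0(id80) recv 29: drop
Round 2: pos3(id29) recv 98: fwd; pos0(id80) recv 81: fwd
Round 3: pos0(id80) recv 98: fwd; pos1(id98) recv 81: drop
Round 4: pos1(id98) recv 98: ELECTED

Answer: 80,81,98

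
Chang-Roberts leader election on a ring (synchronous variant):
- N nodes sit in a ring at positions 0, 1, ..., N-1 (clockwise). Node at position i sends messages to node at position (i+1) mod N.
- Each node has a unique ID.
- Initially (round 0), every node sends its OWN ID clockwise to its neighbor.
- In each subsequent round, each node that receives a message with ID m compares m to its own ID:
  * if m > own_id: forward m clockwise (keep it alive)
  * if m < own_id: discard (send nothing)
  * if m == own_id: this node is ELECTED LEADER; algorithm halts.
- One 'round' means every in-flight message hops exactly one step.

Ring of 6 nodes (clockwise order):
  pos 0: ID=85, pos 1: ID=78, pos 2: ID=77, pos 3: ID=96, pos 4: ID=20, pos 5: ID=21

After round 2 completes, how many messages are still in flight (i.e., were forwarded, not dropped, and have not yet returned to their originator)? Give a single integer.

Answer: 2

Derivation:
Round 1: pos1(id78) recv 85: fwd; pos2(id77) recv 78: fwd; pos3(id96) recv 77: drop; pos4(id20) recv 96: fwd; pos5(id21) recv 20: drop; pos0(id85) recv 21: drop
Round 2: pos2(id77) recv 85: fwd; pos3(id96) recv 78: drop; pos5(id21) recv 96: fwd
After round 2: 2 messages still in flight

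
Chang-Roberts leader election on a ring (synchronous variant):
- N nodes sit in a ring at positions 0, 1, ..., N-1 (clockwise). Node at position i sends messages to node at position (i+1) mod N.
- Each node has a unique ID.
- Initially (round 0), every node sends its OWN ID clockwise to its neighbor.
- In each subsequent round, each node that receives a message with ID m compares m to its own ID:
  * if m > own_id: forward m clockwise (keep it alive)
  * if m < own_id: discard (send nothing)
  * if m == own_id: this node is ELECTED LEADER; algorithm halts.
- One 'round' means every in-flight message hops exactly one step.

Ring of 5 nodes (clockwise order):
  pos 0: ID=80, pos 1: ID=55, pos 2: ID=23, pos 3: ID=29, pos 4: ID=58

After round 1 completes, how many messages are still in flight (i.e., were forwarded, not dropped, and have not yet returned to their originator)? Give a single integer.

Round 1: pos1(id55) recv 80: fwd; pos2(id23) recv 55: fwd; pos3(id29) recv 23: drop; pos4(id58) recv 29: drop; pos0(id80) recv 58: drop
After round 1: 2 messages still in flight

Answer: 2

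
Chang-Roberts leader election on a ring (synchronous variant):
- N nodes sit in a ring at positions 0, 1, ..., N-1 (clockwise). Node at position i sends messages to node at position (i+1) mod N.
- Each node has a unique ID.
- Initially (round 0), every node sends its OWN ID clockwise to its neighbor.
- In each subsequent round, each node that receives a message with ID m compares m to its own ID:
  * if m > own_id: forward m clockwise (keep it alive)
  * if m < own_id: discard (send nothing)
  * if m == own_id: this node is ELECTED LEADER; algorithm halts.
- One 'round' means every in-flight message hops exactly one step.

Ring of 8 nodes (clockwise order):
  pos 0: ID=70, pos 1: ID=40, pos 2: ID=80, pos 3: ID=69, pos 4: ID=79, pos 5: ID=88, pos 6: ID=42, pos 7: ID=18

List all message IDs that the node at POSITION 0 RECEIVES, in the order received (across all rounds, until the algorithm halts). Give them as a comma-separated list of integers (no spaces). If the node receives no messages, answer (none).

Answer: 18,42,88

Derivation:
Round 1: pos1(id40) recv 70: fwd; pos2(id80) recv 40: drop; pos3(id69) recv 80: fwd; pos4(id79) recv 69: drop; pos5(id88) recv 79: drop; pos6(id42) recv 88: fwd; pos7(id18) recv 42: fwd; pos0(id70) recv 18: drop
Round 2: pos2(id80) recv 70: drop; pos4(id79) recv 80: fwd; pos7(id18) recv 88: fwd; pos0(id70) recv 42: drop
Round 3: pos5(id88) recv 80: drop; pos0(id70) recv 88: fwd
Round 4: pos1(id40) recv 88: fwd
Round 5: pos2(id80) recv 88: fwd
Round 6: pos3(id69) recv 88: fwd
Round 7: pos4(id79) recv 88: fwd
Round 8: pos5(id88) recv 88: ELECTED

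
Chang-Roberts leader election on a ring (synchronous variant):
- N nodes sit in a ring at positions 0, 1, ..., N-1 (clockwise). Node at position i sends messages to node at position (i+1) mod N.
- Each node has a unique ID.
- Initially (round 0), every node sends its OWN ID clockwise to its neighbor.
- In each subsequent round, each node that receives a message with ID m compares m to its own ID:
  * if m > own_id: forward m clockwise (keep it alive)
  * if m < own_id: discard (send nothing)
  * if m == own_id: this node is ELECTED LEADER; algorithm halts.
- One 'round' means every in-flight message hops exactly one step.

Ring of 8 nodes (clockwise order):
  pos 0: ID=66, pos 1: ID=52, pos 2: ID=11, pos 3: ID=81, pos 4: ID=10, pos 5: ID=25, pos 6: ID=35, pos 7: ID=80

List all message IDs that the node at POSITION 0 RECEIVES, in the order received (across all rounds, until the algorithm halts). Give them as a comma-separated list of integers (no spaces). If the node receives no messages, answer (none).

Answer: 80,81

Derivation:
Round 1: pos1(id52) recv 66: fwd; pos2(id11) recv 52: fwd; pos3(id81) recv 11: drop; pos4(id10) recv 81: fwd; pos5(id25) recv 10: drop; pos6(id35) recv 25: drop; pos7(id80) recv 35: drop; pos0(id66) recv 80: fwd
Round 2: pos2(id11) recv 66: fwd; pos3(id81) recv 52: drop; pos5(id25) recv 81: fwd; pos1(id52) recv 80: fwd
Round 3: pos3(id81) recv 66: drop; pos6(id35) recv 81: fwd; pos2(id11) recv 80: fwd
Round 4: pos7(id80) recv 81: fwd; pos3(id81) recv 80: drop
Round 5: pos0(id66) recv 81: fwd
Round 6: pos1(id52) recv 81: fwd
Round 7: pos2(id11) recv 81: fwd
Round 8: pos3(id81) recv 81: ELECTED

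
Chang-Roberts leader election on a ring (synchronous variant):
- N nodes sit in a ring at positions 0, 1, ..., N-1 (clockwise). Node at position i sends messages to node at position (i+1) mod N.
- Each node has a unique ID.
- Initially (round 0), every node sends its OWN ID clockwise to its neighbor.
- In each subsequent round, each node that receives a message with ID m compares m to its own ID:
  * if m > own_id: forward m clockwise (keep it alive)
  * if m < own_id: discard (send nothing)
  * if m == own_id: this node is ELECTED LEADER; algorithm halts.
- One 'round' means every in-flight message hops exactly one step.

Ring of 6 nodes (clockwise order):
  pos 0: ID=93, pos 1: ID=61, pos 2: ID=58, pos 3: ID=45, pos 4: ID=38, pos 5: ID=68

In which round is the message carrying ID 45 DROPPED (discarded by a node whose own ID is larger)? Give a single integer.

Answer: 2

Derivation:
Round 1: pos1(id61) recv 93: fwd; pos2(id58) recv 61: fwd; pos3(id45) recv 58: fwd; pos4(id38) recv 45: fwd; pos5(id68) recv 38: drop; pos0(id93) recv 68: drop
Round 2: pos2(id58) recv 93: fwd; pos3(id45) recv 61: fwd; pos4(id38) recv 58: fwd; pos5(id68) recv 45: drop
Round 3: pos3(id45) recv 93: fwd; pos4(id38) recv 61: fwd; pos5(id68) recv 58: drop
Round 4: pos4(id38) recv 93: fwd; pos5(id68) recv 61: drop
Round 5: pos5(id68) recv 93: fwd
Round 6: pos0(id93) recv 93: ELECTED
Message ID 45 originates at pos 3; dropped at pos 5 in round 2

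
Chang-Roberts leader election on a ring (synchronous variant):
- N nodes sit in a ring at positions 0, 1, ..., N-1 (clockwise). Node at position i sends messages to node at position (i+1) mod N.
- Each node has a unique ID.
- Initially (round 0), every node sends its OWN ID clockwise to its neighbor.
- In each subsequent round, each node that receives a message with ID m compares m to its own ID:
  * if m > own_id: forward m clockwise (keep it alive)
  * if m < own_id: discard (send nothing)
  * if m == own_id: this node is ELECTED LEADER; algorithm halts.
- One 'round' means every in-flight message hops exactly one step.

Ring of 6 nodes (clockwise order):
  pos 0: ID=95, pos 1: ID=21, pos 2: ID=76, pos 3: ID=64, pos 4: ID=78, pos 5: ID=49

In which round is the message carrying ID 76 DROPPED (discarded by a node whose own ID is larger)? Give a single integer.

Answer: 2

Derivation:
Round 1: pos1(id21) recv 95: fwd; pos2(id76) recv 21: drop; pos3(id64) recv 76: fwd; pos4(id78) recv 64: drop; pos5(id49) recv 78: fwd; pos0(id95) recv 49: drop
Round 2: pos2(id76) recv 95: fwd; pos4(id78) recv 76: drop; pos0(id95) recv 78: drop
Round 3: pos3(id64) recv 95: fwd
Round 4: pos4(id78) recv 95: fwd
Round 5: pos5(id49) recv 95: fwd
Round 6: pos0(id95) recv 95: ELECTED
Message ID 76 originates at pos 2; dropped at pos 4 in round 2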